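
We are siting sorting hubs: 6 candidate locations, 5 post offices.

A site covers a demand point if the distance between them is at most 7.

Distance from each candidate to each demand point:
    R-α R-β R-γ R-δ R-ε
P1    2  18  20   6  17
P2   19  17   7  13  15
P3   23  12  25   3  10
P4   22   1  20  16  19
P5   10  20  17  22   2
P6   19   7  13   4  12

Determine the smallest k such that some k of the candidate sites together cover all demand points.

4

Coverage sets (demand points within 7 of each site):
  P1: {R-α, R-δ}
  P2: {R-γ}
  P3: {R-δ}
  P4: {R-β}
  P5: {R-ε}
  P6: {R-β, R-δ}
No 3 sites suffice: every size-3 union leaves at least one demand point uncovered.
But {P1, P2, P4, P5} covers everything, so the minimum is 4.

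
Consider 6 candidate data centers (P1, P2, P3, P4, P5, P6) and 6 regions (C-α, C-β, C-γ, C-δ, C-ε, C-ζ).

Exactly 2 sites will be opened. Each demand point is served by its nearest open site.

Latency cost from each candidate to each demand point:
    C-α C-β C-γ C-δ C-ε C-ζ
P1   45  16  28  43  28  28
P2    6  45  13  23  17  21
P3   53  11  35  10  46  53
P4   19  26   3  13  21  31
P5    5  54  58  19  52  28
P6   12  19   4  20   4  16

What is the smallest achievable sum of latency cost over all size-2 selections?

Open {P3, P6}.
  C-α→P6 12, C-β→P3 11, C-γ→P6 4, C-δ→P3 10, C-ε→P6 4, C-ζ→P6 16  ⇒ total 57.
Compare {P4, P6}: total 67.
Compare {P5, P6}: total 67.
No size-2 selection does better; minimum is 57.

57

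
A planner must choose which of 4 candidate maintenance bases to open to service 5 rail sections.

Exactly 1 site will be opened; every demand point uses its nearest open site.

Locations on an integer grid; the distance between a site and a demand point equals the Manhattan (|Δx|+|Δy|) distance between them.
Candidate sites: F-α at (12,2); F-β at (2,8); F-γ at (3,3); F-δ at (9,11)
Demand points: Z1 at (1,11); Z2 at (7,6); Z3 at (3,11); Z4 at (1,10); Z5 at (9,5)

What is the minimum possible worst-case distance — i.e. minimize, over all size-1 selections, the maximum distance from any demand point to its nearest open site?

9

Open {F-δ}.
  Farthest demand point is Z4 at distance 9 (to F-δ); all others are ≤ 9.
With {F-β} the worst case is 10.
With {F-γ} the worst case is 10.
No size-1 selection achieves below 9.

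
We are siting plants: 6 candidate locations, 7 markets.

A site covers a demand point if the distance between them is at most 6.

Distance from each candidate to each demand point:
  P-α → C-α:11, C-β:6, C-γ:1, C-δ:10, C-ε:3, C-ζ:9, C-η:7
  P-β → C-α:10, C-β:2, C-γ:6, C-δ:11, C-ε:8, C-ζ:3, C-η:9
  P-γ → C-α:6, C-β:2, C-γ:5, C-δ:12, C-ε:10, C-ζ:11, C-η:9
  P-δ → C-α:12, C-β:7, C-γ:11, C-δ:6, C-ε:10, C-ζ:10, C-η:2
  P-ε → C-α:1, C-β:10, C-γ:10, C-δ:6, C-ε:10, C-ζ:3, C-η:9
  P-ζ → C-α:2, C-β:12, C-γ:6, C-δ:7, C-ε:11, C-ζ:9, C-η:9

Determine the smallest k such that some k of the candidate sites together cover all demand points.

3

Coverage sets (demand points within 6 of each site):
  P-α: {C-β, C-γ, C-ε}
  P-β: {C-β, C-γ, C-ζ}
  P-γ: {C-α, C-β, C-γ}
  P-δ: {C-δ, C-η}
  P-ε: {C-α, C-δ, C-ζ}
  P-ζ: {C-α, C-γ}
No 2 sites suffice: every size-2 union leaves at least one demand point uncovered.
But {P-α, P-δ, P-ε} covers everything, so the minimum is 3.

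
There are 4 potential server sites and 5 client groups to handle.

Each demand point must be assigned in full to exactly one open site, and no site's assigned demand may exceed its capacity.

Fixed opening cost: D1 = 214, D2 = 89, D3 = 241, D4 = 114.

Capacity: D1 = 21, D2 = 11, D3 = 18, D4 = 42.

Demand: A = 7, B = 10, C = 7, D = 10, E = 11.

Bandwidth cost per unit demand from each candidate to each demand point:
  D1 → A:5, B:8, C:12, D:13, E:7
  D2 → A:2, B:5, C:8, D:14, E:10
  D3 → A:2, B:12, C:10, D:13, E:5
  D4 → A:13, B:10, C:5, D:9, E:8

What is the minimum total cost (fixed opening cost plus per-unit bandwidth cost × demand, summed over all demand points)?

530

Open {D2, D4}; cheapest assignment that respects the capacities:
  D2 (cap 11, load 7): A — cost 7×2 = 14
  D4 (cap 42, load 38): B, C, D, E — cost 10×10 + 7×5 + 10×9 + 11×8 = 313
  Shipping 327, fixed 203 → total 530.
  Any other capacity-feasible assignment to {D2, D4} ships for at least 327.
Compare {D3, D4}: its best feasible assignment gives total 649.
Compare {D1, D4}: its best feasible assignment gives total 656.
Every other set of open sites that can feasibly serve all demand totals ≥ 649 even under its best assignment. Minimum: 530.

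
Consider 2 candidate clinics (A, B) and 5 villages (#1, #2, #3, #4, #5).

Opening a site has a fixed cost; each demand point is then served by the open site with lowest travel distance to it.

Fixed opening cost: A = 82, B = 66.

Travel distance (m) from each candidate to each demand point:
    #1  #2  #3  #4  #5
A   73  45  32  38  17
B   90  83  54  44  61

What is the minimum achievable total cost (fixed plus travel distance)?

287

Open {A}: assign each demand point to its cheapest open site.
  #1→A 73, #2→A 45, #3→A 32, #4→A 38, #5→A 17
  travel distance 205, fixed 82 → total 287.
Compare {A, B}: travel distance 205 + fixed 148 = 353.
Compare {B}: travel distance 332 + fixed 66 = 398.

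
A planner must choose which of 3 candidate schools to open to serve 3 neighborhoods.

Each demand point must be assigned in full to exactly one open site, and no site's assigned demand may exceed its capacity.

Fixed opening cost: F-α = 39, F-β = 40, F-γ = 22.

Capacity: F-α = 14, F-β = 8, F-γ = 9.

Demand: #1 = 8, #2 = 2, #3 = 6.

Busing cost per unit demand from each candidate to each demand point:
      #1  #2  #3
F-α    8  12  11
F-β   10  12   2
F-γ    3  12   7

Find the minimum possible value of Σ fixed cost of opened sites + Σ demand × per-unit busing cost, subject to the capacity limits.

122

Open {F-β, F-γ}; cheapest assignment that respects the capacities:
  F-β (cap 8, load 8): #2, #3 — cost 2×12 + 6×2 = 36
  F-γ (cap 9, load 8): #1 — cost 8×3 = 24
  Shipping 60, fixed 62 → total 122.
  Any other capacity-feasible assignment to {F-β, F-γ} ships for at least 60.
Compare {F-α, F-β, F-γ}: its best feasible assignment gives total 161.
Compare {F-α, F-γ}: its best feasible assignment gives total 175.
Every other set of open sites that can feasibly serve all demand totals ≥ 161 even under its best assignment. Minimum: 122.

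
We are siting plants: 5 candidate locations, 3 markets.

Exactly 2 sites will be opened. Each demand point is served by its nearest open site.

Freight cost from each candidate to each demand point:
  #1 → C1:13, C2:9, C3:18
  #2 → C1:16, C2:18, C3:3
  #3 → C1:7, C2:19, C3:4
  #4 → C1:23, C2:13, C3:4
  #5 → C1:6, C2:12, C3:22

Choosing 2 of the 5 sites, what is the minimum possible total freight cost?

20

Open {#1, #3}.
  C1→#3 7, C2→#1 9, C3→#3 4  ⇒ total 20.
Compare {#2, #5}: total 21.
Compare {#3, #5}: total 22.
No size-2 selection does better; minimum is 20.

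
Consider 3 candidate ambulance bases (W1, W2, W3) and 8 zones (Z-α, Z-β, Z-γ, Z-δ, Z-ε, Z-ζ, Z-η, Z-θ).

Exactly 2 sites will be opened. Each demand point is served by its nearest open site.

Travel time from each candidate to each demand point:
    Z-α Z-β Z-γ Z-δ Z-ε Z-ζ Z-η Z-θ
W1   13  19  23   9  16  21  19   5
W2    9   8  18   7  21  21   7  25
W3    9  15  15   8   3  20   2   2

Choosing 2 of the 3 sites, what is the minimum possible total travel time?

66

Open {W2, W3}.
  Z-α→W2 9, Z-β→W2 8, Z-γ→W3 15, Z-δ→W2 7, Z-ε→W3 3, Z-ζ→W3 20, Z-η→W3 2, Z-θ→W3 2  ⇒ total 66.
Compare {W1, W3}: total 74.
Compare {W1, W2}: total 91.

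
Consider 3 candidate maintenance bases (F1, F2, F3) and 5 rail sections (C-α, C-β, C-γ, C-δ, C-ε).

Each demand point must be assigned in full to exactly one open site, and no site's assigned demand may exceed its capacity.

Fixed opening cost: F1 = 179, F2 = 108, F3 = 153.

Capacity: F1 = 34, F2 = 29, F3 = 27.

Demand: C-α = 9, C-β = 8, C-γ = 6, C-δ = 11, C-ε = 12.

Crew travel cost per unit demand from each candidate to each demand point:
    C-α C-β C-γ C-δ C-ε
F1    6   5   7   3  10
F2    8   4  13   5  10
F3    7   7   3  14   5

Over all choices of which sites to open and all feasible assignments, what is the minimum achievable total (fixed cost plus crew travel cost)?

489

Open {F2, F3}; cheapest assignment that respects the capacities:
  F2 (cap 29, load 19): C-β, C-δ — cost 8×4 + 11×5 = 87
  F3 (cap 27, load 27): C-α, C-γ, C-ε — cost 9×7 + 6×3 + 12×5 = 141
  Shipping 228, fixed 261 → total 489.
  Any other capacity-feasible assignment to {F2, F3} ships for at least 228.
Compare {F1, F3}: its best feasible assignment gives total 537.
Compare {F1, F2}: its best feasible assignment gives total 568.
Every other set of open sites that can feasibly serve all demand totals ≥ 537 even under its best assignment. Minimum: 489.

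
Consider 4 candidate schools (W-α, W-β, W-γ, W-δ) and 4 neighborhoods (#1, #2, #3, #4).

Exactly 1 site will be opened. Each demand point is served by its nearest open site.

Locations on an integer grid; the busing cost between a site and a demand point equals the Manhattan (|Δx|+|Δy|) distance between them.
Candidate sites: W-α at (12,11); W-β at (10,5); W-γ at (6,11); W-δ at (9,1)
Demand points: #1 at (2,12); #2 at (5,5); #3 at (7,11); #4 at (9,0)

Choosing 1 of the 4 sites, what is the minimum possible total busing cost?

27

Open {W-γ}.
  #1→W-γ 5, #2→W-γ 7, #3→W-γ 1, #4→W-γ 14  ⇒ total 27.
Compare {W-β}: total 35.
Compare {W-δ}: total 39.
No size-1 selection does better; minimum is 27.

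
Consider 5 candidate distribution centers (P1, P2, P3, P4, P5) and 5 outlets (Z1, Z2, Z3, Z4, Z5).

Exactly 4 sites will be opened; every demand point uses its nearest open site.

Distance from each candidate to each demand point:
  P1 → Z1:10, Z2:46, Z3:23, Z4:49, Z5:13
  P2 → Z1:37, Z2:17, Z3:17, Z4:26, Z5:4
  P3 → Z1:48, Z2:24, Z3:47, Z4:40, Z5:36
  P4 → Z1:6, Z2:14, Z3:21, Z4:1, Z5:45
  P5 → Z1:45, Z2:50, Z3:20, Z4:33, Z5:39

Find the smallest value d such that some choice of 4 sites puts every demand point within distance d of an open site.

17

Open {P1, P2, P3, P4}.
  Farthest demand point is Z3 at distance 17 (to P2); all others are ≤ 17.
With {P1, P2, P4, P5} the worst case is 17.
With {P2, P3, P4, P5} the worst case is 17.
No size-4 selection achieves below 17.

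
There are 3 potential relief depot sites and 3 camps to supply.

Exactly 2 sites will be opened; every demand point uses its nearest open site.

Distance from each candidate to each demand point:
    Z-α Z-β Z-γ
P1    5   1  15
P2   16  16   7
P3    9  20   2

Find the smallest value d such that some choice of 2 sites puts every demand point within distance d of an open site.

Open {P1, P3}.
  Farthest demand point is Z-α at distance 5 (to P1); all others are ≤ 5.
With {P1, P2} the worst case is 7.
With {P2, P3} the worst case is 16.
No size-2 selection achieves below 5.

5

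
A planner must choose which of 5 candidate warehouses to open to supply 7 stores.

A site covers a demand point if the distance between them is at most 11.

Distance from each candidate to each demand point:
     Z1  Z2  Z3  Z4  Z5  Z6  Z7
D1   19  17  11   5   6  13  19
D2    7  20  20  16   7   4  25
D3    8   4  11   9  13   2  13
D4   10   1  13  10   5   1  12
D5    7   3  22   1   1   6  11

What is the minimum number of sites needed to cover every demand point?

2

Coverage sets (demand points within 11 of each site):
  D1: {Z3, Z4, Z5}
  D2: {Z1, Z5, Z6}
  D3: {Z1, Z2, Z3, Z4, Z6}
  D4: {Z1, Z2, Z4, Z5, Z6}
  D5: {Z1, Z2, Z4, Z5, Z6, Z7}
No single site covers all 7 demand points.
But {D1, D5} covers everything, so the minimum is 2.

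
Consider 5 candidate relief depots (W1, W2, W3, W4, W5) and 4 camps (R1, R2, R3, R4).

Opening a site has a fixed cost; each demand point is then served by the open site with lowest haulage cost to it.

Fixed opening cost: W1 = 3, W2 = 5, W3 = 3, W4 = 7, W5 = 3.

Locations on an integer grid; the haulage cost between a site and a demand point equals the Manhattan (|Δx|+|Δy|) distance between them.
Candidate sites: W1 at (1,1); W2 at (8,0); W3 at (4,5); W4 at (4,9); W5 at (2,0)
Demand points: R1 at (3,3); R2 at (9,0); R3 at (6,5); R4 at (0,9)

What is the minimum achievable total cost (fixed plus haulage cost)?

Open {W2, W3}: assign each demand point to its cheapest open site.
  R1→W3 3, R2→W2 1, R3→W3 2, R4→W3 8
  haulage cost 14, fixed 8 → total 22.
Compare {W1, W2, W3}: haulage cost 14 + fixed 11 = 25.
Compare {W2, W3, W4}: haulage cost 10 + fixed 15 = 25.
Compare {W2, W3, W5}: haulage cost 14 + fixed 11 = 25.
All other subsets cost ≥ 25. Minimum total cost: 22.

22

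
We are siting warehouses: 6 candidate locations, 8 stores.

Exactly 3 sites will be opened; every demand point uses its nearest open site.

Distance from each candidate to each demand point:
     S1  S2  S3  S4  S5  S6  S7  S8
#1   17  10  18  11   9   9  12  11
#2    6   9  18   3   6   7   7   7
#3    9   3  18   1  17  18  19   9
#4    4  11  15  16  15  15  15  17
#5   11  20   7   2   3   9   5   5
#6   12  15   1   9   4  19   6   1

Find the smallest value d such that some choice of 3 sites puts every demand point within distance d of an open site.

7

Open {#2, #3, #5}.
  Farthest demand point is S3 at distance 7 (to #5); all others are ≤ 7.
With {#2, #3, #6} the worst case is 7.
With {#1, #2, #5} the worst case is 9.
No size-3 selection achieves below 7.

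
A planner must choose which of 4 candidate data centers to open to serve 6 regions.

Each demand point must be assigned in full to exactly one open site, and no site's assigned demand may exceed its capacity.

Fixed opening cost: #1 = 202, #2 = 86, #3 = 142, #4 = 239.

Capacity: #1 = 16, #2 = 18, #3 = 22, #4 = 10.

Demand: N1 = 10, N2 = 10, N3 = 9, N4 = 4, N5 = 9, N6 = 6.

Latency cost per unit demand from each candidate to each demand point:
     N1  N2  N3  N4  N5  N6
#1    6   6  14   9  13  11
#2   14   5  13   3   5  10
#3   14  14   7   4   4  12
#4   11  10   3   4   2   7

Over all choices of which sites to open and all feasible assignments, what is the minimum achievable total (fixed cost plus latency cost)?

715

Open {#1, #2, #3}; cheapest assignment that respects the capacities:
  #1 (cap 16, load 10): N1 — cost 10×6 = 60
  #2 (cap 18, load 16): N2, N6 — cost 10×5 + 6×10 = 110
  #3 (cap 22, load 22): N3, N4, N5 — cost 9×7 + 4×4 + 9×4 = 115
  Shipping 285, fixed 430 → total 715.
  Any other capacity-feasible assignment to {#1, #2, #3} ships for at least 285.
Compare {#2, #3, #4}: its best feasible assignment gives total 802.
Compare {#1, #2, #3, #4}: its best feasible assignment gives total 918.
Every other set of open sites that can feasibly serve all demand totals ≥ 802 even under its best assignment. Minimum: 715.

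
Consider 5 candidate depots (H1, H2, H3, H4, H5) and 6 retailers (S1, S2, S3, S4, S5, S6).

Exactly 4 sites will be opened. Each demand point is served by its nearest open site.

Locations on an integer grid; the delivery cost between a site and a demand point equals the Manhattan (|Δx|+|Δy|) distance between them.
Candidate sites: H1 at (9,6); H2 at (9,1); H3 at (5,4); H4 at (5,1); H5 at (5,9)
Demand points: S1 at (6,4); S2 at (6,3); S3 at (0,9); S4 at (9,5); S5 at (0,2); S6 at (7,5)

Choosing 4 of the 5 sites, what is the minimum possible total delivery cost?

18

Open {H1, H3, H4, H5}.
  S1→H3 1, S2→H3 2, S3→H5 5, S4→H1 1, S5→H4 6, S6→H1 3  ⇒ total 18.
Compare {H1, H2, H3, H5}: total 19.
Compare {H2, H3, H4, H5}: total 21.
No size-4 selection does better; minimum is 18.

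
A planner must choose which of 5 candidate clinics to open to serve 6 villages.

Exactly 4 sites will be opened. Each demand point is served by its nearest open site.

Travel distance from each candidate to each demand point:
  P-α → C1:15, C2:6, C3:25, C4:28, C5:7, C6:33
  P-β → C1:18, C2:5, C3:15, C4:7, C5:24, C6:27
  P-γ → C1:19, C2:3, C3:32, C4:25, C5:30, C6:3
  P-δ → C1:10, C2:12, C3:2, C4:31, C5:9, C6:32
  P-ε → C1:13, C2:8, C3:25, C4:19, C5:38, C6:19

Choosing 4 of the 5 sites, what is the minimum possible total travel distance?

32

Open {P-α, P-β, P-γ, P-δ}.
  C1→P-δ 10, C2→P-γ 3, C3→P-δ 2, C4→P-β 7, C5→P-α 7, C6→P-γ 3  ⇒ total 32.
Compare {P-β, P-γ, P-δ, P-ε}: total 34.
Compare {P-α, P-γ, P-δ, P-ε}: total 44.
No size-4 selection does better; minimum is 32.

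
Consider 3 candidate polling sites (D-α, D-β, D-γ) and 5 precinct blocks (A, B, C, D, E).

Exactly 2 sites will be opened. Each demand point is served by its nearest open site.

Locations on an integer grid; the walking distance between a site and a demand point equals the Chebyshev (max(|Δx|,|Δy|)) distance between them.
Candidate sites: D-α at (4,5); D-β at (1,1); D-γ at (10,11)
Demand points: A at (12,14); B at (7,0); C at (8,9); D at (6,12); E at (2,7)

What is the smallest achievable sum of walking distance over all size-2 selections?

16

Open {D-α, D-γ}.
  A→D-γ 3, B→D-α 5, C→D-γ 2, D→D-γ 4, E→D-α 2  ⇒ total 16.
Compare {D-β, D-γ}: total 21.
Compare {D-α, D-β}: total 27.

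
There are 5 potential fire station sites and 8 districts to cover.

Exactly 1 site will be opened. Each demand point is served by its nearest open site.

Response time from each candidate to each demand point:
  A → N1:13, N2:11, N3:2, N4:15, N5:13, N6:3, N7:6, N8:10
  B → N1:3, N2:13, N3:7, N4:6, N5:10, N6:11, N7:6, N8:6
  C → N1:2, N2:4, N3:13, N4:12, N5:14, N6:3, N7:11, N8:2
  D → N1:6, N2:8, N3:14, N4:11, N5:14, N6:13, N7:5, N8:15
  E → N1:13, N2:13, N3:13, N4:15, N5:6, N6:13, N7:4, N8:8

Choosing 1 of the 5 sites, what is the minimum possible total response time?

61

Open {C}.
  N1→C 2, N2→C 4, N3→C 13, N4→C 12, N5→C 14, N6→C 3, N7→C 11, N8→C 2  ⇒ total 61.
Compare {B}: total 62.
Compare {A}: total 73.
No size-1 selection does better; minimum is 61.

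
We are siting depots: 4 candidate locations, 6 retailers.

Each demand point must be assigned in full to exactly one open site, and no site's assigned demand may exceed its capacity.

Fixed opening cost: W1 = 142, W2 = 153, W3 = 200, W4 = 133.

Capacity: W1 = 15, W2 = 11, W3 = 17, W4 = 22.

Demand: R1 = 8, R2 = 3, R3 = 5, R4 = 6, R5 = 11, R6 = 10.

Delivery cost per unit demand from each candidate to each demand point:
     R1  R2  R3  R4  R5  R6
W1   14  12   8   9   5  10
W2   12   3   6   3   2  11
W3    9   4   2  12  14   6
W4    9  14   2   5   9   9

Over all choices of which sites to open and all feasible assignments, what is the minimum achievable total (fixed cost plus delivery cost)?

Open {W2, W3, W4}; cheapest assignment that respects the capacities:
  W2 (cap 11, load 11): R5 — cost 11×2 = 22
  W3 (cap 17, load 13): R2, R6 — cost 3×4 + 10×6 = 72
  W4 (cap 22, load 19): R1, R3, R4 — cost 8×9 + 5×2 + 6×5 = 112
  Shipping 206, fixed 486 → total 692.
  Any other capacity-feasible assignment to {W2, W3, W4} ships for at least 206.
Compare {W1, W2, W4}: its best feasible assignment gives total 698.
Compare {W1, W3, W4}: its best feasible assignment gives total 714.
Every other set of open sites that can feasibly serve all demand totals ≥ 698 even under its best assignment. Minimum: 692.

692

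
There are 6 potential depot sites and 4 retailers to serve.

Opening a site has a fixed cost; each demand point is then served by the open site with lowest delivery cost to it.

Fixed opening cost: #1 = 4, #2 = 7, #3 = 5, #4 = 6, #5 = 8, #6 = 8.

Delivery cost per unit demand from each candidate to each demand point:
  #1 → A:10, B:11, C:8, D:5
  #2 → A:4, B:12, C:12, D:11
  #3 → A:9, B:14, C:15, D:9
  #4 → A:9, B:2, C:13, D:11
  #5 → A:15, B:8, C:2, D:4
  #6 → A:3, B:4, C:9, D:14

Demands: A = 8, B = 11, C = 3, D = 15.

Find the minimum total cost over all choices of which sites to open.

134

Open {#4, #5, #6}: assign each demand point to its cheapest open site.
  A→#6 8×3=24, B→#4 11×2=22, C→#5 3×2=6, D→#5 15×4=60
  delivery cost 112, fixed 22 → total 134.
Compare {#1, #4, #5, #6}: delivery cost 112 + fixed 26 = 138.
Compare {#3, #4, #5, #6}: delivery cost 112 + fixed 27 = 139.
Compare {#2, #4, #5}: delivery cost 120 + fixed 21 = 141.
All other subsets cost ≥ 138. Minimum total cost: 134.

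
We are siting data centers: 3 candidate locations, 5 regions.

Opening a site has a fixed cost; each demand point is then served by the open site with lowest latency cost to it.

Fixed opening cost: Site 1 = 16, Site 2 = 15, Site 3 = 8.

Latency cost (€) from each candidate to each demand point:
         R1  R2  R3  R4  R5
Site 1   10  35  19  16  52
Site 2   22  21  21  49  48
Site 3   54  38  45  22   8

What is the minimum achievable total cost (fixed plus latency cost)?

Open {Site 1, Site 3}: assign each demand point to its cheapest open site.
  R1→Site 1 10, R2→Site 1 35, R3→Site 1 19, R4→Site 1 16, R5→Site 3 8
  latency cost 88, fixed 24 → total 112.
Compare {Site 1, Site 2, Site 3}: latency cost 74 + fixed 39 = 113.
Compare {Site 2, Site 3}: latency cost 94 + fixed 23 = 117.
Compare {Site 1, Site 2}: latency cost 114 + fixed 31 = 145.
All other subsets cost ≥ 113. Minimum total cost: 112.

112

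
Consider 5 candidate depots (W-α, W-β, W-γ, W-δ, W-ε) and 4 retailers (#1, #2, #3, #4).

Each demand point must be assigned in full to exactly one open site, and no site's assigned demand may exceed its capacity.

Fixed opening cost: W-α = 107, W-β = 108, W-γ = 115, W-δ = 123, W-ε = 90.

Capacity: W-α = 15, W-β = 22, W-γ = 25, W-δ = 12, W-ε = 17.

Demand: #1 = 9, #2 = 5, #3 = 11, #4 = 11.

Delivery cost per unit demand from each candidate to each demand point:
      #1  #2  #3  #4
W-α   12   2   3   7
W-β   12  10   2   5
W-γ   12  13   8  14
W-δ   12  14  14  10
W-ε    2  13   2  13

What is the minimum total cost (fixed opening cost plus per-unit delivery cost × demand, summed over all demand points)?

Open {W-β, W-ε}; cheapest assignment that respects the capacities:
  W-β (cap 22, load 22): #3, #4 — cost 11×2 + 11×5 = 77
  W-ε (cap 17, load 14): #1, #2 — cost 9×2 + 5×13 = 83
  Shipping 160, fixed 198 → total 358.
  Any other capacity-feasible assignment to {W-β, W-ε} ships for at least 160.
Compare {W-α, W-β}: its best feasible assignment gives total 410.
Compare {W-α, W-β, W-ε}: its best feasible assignment gives total 410.
Every other set of open sites that can feasibly serve all demand totals ≥ 410 even under its best assignment. Minimum: 358.

358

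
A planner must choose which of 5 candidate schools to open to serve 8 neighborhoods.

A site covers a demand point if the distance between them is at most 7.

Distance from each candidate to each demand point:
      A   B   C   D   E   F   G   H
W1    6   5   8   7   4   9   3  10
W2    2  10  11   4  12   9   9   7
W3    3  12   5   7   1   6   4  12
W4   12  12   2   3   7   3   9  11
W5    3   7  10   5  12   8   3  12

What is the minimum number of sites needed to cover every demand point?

Coverage sets (demand points within 7 of each site):
  W1: {A, B, D, E, G}
  W2: {A, D, H}
  W3: {A, C, D, E, F, G}
  W4: {C, D, E, F}
  W5: {A, B, D, G}
No 2 sites suffice: every size-2 union leaves at least one demand point uncovered.
But {W1, W2, W3} covers everything, so the minimum is 3.

3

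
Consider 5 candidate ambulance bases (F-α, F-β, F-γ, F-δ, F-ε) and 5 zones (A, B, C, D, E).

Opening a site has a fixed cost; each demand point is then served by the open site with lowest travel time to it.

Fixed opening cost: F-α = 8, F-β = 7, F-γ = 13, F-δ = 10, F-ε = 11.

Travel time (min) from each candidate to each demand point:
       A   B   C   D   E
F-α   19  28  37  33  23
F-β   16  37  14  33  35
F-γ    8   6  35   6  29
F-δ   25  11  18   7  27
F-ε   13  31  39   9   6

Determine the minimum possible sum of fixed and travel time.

71

Open {F-β, F-γ, F-ε}: assign each demand point to its cheapest open site.
  A→F-γ 8, B→F-γ 6, C→F-β 14, D→F-γ 6, E→F-ε 6
  travel time 40, fixed 31 → total 71.
Compare {F-δ, F-ε}: travel time 55 + fixed 21 = 76.
Compare {F-γ, F-δ, F-ε}: travel time 44 + fixed 34 = 78.
Compare {F-β, F-δ, F-ε}: travel time 51 + fixed 28 = 79.
All other subsets cost ≥ 76. Minimum total cost: 71.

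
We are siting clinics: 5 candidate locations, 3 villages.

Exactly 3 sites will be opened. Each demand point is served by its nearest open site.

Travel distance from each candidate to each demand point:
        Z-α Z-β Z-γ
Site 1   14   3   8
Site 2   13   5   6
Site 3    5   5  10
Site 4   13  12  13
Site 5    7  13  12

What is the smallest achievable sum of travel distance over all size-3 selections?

Open {Site 1, Site 2, Site 3}.
  Z-α→Site 3 5, Z-β→Site 1 3, Z-γ→Site 2 6  ⇒ total 14.
Compare {Site 1, Site 2, Site 5}: total 16.
Compare {Site 1, Site 3, Site 4}: total 16.
No size-3 selection does better; minimum is 14.

14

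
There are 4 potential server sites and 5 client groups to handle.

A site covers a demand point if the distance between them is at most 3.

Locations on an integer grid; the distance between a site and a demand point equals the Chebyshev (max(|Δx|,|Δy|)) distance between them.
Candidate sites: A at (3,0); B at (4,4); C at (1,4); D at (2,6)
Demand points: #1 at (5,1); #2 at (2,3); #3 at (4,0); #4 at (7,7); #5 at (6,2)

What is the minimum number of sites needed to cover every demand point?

Coverage sets (demand points within 3 of each site):
  A: {#1, #2, #3, #5}
  B: {#1, #2, #4, #5}
  C: {#2}
  D: {#2}
No single site covers all 5 demand points.
But {A, B} covers everything, so the minimum is 2.

2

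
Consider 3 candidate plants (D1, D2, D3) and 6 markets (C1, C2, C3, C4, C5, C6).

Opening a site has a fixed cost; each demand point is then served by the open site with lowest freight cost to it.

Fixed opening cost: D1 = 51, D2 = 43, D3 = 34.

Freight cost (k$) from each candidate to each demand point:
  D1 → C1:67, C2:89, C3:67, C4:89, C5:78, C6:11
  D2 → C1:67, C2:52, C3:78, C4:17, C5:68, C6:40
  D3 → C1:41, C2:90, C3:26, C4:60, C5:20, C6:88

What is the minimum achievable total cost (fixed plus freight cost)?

Open {D2, D3}: assign each demand point to its cheapest open site.
  C1→D3 41, C2→D2 52, C3→D3 26, C4→D2 17, C5→D3 20, C6→D2 40
  freight cost 196, fixed 77 → total 273.
Compare {D1, D2, D3}: freight cost 167 + fixed 128 = 295.
Compare {D1, D3}: freight cost 247 + fixed 85 = 332.
Compare {D3}: freight cost 325 + fixed 34 = 359.
All other subsets cost ≥ 295. Minimum total cost: 273.

273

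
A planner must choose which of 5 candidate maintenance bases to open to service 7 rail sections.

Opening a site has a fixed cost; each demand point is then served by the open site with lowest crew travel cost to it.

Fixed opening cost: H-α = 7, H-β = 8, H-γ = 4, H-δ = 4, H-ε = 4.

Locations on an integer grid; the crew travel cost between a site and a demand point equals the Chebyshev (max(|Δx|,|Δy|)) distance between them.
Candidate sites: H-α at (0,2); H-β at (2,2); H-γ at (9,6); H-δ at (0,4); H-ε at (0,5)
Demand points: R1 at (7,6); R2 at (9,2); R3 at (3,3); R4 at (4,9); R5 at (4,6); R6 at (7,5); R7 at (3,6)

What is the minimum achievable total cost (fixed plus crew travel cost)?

30

Open {H-γ, H-ε}: assign each demand point to its cheapest open site.
  R1→H-γ 2, R2→H-γ 4, R3→H-ε 3, R4→H-ε 4, R5→H-ε 4, R6→H-γ 2, R7→H-ε 3
  crew travel cost 22, fixed 8 → total 30.
Compare {H-γ, H-δ}: crew travel cost 23 + fixed 8 = 31.
Compare {H-γ}: crew travel cost 30 + fixed 4 = 34.
Compare {H-β, H-γ}: crew travel cost 22 + fixed 12 = 34.
All other subsets cost ≥ 31. Minimum total cost: 30.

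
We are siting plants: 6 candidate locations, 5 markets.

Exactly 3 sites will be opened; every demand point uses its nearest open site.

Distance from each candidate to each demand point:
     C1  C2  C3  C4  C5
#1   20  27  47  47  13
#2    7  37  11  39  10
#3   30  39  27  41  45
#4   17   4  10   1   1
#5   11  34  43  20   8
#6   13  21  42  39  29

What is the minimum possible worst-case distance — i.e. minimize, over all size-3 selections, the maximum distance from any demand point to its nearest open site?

Open {#1, #2, #4}.
  Farthest demand point is C3 at distance 10 (to #4); all others are ≤ 10.
With {#2, #3, #4} the worst case is 10.
With {#2, #4, #5} the worst case is 10.
No size-3 selection achieves below 10.

10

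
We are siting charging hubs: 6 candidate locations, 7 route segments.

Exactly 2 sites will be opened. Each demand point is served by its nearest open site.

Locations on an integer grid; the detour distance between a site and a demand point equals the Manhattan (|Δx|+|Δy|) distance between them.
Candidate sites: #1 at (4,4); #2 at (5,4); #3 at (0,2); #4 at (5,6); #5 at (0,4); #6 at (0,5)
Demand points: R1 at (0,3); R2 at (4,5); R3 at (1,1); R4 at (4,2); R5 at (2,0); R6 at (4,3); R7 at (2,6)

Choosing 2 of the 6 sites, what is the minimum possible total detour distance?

Open {#1, #3}.
  R1→#3 1, R2→#1 1, R3→#3 2, R4→#1 2, R5→#3 4, R6→#1 1, R7→#1 4  ⇒ total 15.
Compare {#1, #5}: total 19.
Compare {#2, #3}: total 19.
No size-2 selection does better; minimum is 15.

15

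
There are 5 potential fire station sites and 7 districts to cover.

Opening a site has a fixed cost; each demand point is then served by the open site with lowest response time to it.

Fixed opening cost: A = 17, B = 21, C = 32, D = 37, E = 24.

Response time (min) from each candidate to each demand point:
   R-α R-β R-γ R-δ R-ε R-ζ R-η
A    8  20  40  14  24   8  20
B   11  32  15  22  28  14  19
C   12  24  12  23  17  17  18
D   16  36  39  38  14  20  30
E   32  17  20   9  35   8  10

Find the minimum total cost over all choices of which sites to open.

137

Open {A, E}: assign each demand point to its cheapest open site.
  R-α→A 8, R-β→E 17, R-γ→E 20, R-δ→E 9, R-ε→A 24, R-ζ→A 8, R-η→E 10
  response time 96, fixed 41 → total 137.
Compare {C, E}: response time 85 + fixed 56 = 141.
Compare {B, E}: response time 98 + fixed 45 = 143.
Compare {A, B}: response time 108 + fixed 38 = 146.
All other subsets cost ≥ 141. Minimum total cost: 137.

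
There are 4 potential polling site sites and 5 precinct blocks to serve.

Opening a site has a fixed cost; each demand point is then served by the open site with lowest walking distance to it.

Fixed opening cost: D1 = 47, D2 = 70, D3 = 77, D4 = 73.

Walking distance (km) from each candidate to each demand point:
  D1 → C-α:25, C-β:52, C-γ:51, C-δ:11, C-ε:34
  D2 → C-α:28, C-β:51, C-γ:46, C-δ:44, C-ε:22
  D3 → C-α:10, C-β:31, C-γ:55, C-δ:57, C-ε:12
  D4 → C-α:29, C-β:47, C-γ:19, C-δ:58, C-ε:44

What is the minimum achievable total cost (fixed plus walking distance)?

220

Open {D1}: assign each demand point to its cheapest open site.
  C-α→D1 25, C-β→D1 52, C-γ→D1 51, C-δ→D1 11, C-ε→D1 34
  walking distance 173, fixed 47 → total 220.
Compare {D1, D3}: walking distance 115 + fixed 124 = 239.
Compare {D3}: walking distance 165 + fixed 77 = 242.
Compare {D1, D4}: walking distance 136 + fixed 120 = 256.
All other subsets cost ≥ 239. Minimum total cost: 220.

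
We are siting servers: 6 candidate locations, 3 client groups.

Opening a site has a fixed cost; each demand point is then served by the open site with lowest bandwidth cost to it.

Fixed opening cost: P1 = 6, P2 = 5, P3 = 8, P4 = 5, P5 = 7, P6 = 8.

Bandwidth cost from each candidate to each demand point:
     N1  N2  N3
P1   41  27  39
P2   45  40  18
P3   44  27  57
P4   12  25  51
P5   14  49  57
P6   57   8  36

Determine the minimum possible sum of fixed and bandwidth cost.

56

Open {P2, P4, P6}: assign each demand point to its cheapest open site.
  N1→P4 12, N2→P6 8, N3→P2 18
  bandwidth cost 38, fixed 18 → total 56.
Compare {P2, P5, P6}: bandwidth cost 40 + fixed 20 = 60.
Compare {P1, P2, P4, P6}: bandwidth cost 38 + fixed 24 = 62.
Compare {P2, P4, P5, P6}: bandwidth cost 38 + fixed 25 = 63.
All other subsets cost ≥ 60. Minimum total cost: 56.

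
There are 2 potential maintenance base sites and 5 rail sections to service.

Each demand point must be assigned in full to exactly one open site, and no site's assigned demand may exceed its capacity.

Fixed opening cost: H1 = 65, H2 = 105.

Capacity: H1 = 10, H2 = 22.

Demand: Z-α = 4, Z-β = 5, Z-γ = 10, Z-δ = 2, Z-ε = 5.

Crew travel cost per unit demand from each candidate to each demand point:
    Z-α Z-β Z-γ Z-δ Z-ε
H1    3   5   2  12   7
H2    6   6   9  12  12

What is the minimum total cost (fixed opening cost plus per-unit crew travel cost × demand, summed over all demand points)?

Open {H1, H2}; cheapest assignment that respects the capacities:
  H1 (cap 10, load 10): Z-γ — cost 10×2 = 20
  H2 (cap 22, load 16): Z-α, Z-β, Z-δ, Z-ε — cost 4×6 + 5×6 + 2×12 + 5×12 = 138
  Shipping 158, fixed 170 → total 328.
  Any other capacity-feasible assignment to {H1, H2} ships for at least 158.
Total demand is 26 and no other set of sites has combined capacity ≥ 26, so {H1, H2} is the only feasible choice of open sites. Minimum: 328.

328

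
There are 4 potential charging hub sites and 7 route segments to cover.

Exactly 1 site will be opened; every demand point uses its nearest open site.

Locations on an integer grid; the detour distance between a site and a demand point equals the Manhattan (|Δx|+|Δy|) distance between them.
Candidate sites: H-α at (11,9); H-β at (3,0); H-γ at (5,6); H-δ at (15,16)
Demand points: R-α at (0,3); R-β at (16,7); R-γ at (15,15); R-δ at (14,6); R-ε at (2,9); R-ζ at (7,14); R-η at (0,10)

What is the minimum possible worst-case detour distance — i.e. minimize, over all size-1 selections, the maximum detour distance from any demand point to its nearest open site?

17

Open {H-α}.
  Farthest demand point is R-α at detour distance 17 (to H-α); all others are ≤ 17.
With {H-γ} the worst case is 19.
With {H-β} the worst case is 27.
No size-1 selection achieves below 17.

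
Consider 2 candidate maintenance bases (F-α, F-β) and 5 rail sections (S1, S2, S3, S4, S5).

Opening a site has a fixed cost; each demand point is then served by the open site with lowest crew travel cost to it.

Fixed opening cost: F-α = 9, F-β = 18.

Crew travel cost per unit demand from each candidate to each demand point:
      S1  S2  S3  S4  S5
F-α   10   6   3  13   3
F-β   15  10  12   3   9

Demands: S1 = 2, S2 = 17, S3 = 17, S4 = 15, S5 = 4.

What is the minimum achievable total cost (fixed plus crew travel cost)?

Open {F-α, F-β}: assign each demand point to its cheapest open site.
  S1→F-α 2×10=20, S2→F-α 17×6=102, S3→F-α 17×3=51, S4→F-β 15×3=45, S5→F-α 4×3=12
  crew travel cost 230, fixed 27 → total 257.
Compare {F-α}: crew travel cost 380 + fixed 9 = 389.
Compare {F-β}: crew travel cost 485 + fixed 18 = 503.

257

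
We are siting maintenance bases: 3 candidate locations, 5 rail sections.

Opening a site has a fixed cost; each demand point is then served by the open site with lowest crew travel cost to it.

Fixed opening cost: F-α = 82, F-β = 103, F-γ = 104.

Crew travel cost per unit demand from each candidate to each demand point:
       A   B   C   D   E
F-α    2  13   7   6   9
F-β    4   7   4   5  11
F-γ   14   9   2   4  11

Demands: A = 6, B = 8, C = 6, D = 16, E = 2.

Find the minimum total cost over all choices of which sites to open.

Open {F-β}: assign each demand point to its cheapest open site.
  A→F-β 6×4=24, B→F-β 8×7=56, C→F-β 6×4=24, D→F-β 16×5=80, E→F-β 2×11=22
  crew travel cost 206, fixed 103 → total 309.
Compare {F-α}: crew travel cost 272 + fixed 82 = 354.
Compare {F-γ}: crew travel cost 254 + fixed 104 = 358.
Compare {F-α, F-γ}: crew travel cost 178 + fixed 186 = 364.
All other subsets cost ≥ 354. Minimum total cost: 309.

309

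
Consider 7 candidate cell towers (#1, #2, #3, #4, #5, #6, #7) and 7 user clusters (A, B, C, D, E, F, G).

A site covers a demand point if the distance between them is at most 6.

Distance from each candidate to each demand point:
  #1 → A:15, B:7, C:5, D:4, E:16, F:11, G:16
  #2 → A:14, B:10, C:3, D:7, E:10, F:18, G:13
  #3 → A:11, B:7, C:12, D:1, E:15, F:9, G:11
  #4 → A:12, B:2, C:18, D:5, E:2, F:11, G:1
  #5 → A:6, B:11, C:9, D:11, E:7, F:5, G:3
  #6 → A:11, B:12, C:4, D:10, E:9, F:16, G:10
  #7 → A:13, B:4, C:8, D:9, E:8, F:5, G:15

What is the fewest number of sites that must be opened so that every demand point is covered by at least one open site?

Coverage sets (demand points within 6 of each site):
  #1: {C, D}
  #2: {C}
  #3: {D}
  #4: {B, D, E, G}
  #5: {A, F, G}
  #6: {C}
  #7: {B, F}
No 2 sites suffice: every size-2 union leaves at least one demand point uncovered.
But {#1, #4, #5} covers everything, so the minimum is 3.

3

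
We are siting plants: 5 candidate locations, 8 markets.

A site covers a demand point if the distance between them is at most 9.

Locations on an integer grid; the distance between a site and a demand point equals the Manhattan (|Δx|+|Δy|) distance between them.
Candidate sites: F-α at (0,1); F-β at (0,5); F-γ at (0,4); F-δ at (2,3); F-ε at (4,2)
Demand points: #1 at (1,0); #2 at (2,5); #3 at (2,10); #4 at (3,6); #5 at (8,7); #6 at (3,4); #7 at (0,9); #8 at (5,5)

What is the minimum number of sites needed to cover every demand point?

Coverage sets (demand points within 9 of each site):
  F-α: {#1, #2, #4, #6, #7, #8}
  F-β: {#1, #2, #3, #4, #6, #7, #8}
  F-γ: {#1, #2, #3, #4, #6, #7, #8}
  F-δ: {#1, #2, #3, #4, #6, #7, #8}
  F-ε: {#1, #2, #4, #5, #6, #8}
No single site covers all 8 demand points.
But {F-β, F-ε} covers everything, so the minimum is 2.

2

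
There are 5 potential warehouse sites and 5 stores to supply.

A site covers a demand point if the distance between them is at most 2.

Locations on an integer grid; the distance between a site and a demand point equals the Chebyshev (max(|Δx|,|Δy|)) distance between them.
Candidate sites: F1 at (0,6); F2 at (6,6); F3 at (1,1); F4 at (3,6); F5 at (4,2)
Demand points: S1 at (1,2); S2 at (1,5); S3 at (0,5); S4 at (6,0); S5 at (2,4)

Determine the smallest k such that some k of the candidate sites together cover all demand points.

Coverage sets (demand points within 2 of each site):
  F1: {S2, S3, S5}
  F2: {}
  F3: {S1}
  F4: {S2, S5}
  F5: {S4, S5}
No 2 sites suffice: every size-2 union leaves at least one demand point uncovered.
But {F1, F3, F5} covers everything, so the minimum is 3.

3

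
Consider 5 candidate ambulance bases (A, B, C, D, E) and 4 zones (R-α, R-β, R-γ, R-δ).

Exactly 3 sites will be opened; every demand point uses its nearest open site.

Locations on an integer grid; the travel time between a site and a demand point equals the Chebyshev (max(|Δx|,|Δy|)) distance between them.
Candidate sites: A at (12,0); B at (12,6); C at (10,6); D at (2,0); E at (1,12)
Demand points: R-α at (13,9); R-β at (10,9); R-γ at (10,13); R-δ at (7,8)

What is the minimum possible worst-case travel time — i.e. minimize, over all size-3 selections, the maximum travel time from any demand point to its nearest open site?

Open {A, B, C}.
  Farthest demand point is R-γ at travel time 7 (to B); all others are ≤ 7.
With {A, B, D} the worst case is 7.
With {A, B, E} the worst case is 7.
No size-3 selection achieves below 7.

7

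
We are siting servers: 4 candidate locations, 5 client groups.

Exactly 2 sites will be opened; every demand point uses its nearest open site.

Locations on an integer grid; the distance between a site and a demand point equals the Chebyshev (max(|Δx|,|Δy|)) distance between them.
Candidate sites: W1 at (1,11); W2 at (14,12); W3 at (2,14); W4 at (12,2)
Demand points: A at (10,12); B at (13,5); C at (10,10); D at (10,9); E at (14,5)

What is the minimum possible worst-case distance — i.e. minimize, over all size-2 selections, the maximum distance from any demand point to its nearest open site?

4

Open {W2, W4}.
  Farthest demand point is A at distance 4 (to W2); all others are ≤ 4.
With {W1, W2} the worst case is 7.
With {W2, W3} the worst case is 7.
No size-2 selection achieves below 4.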